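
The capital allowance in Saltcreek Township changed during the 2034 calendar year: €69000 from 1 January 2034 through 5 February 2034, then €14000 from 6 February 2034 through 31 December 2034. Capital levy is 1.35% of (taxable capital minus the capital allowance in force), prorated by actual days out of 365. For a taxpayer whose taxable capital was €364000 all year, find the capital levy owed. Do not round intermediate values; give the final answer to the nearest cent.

1 January – 5 February 2034: 36 days, exemption €69000 → (€364000 − €69000) × 1.35% × 36/365 = €392.7945
6 February – 31 December 2034: 329 days, exemption €14000 → (€364000 − €14000) × 1.35% × 329/365 = €4258.9726
Total = €4651.7671

€4651.77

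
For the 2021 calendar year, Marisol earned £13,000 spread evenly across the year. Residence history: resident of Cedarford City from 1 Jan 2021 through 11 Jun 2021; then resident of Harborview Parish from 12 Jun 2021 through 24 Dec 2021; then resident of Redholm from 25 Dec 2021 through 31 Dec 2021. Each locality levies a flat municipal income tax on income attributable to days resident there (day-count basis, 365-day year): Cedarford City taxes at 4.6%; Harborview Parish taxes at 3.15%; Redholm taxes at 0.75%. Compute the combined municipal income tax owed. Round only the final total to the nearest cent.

£487.18

Cedarford City, 1 Jan – 11 Jun 2021: 162 days → £13,000 × 4.6% × 162/365 = £265.4137
Harborview Parish, 12 Jun – 24 Dec 2021: 196 days → £13,000 × 3.15% × 196/365 = £219.8959
Redholm, 25 Dec – 31 Dec 2021: 7 days → £13,000 × 0.75% × 7/365 = £1.8699
Total = £487.1795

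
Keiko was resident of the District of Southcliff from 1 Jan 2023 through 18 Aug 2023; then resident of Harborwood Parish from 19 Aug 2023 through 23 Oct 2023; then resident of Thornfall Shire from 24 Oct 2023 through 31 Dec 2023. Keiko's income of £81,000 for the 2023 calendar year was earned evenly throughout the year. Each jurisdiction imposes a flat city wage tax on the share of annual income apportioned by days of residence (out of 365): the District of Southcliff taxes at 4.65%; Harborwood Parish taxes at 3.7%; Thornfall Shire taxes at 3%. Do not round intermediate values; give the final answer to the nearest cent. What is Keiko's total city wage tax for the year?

£3,374.70

The District of Southcliff, 1 Jan – 18 Aug 2023: 230 days → £81,000 × 4.65% × 230/365 = £2,373.4110
Harborwood Parish, 19 Aug – 23 Oct 2023: 66 days → £81,000 × 3.7% × 66/365 = £541.9233
Thornfall Shire, 24 Oct – 31 Dec 2023: 69 days → £81,000 × 3% × 69/365 = £459.3699
Total = £3,374.7041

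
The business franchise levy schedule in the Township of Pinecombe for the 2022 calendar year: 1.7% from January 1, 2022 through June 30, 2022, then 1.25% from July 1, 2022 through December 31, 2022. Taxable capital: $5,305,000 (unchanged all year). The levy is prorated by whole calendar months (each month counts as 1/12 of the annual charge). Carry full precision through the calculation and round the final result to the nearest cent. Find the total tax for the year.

January 1 – June 30, 2022: 6 months at 1.7% → $5,305,000 × 1.7% × 6/12 = $45,092.5000
July 1 – December 31, 2022: 6 months at 1.25% → $5,305,000 × 1.25% × 6/12 = $33,156.2500
Total = $78,248.7500

$78,248.75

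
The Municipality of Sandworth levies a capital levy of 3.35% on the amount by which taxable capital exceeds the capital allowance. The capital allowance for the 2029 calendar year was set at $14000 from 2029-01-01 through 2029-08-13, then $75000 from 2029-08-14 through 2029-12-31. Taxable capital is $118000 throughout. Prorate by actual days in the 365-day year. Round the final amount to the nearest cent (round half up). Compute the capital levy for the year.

2029-01-01 to 2029-08-13: 225 days, exemption $14000 → ($118000 − $14000) × 3.35% × 225/365 = $2147.6712
2029-08-14 to 2029-12-31: 140 days, exemption $75000 → ($118000 − $75000) × 3.35% × 140/365 = $552.5205
Total = $2700.1918

$2700.19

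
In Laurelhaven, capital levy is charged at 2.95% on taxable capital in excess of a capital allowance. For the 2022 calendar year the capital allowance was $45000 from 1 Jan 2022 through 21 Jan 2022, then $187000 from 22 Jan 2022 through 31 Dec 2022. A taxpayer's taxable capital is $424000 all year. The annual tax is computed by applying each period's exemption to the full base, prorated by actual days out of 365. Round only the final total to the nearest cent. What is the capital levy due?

$7232.51

1 Jan – 21 Jan 2022: 21 days, exemption $45000 → ($424000 − $45000) × 2.95% × 21/365 = $643.2616
22 Jan – 31 Dec 2022: 344 days, exemption $187000 → ($424000 − $187000) × 2.95% × 344/365 = $6589.2493
Total = $7232.5110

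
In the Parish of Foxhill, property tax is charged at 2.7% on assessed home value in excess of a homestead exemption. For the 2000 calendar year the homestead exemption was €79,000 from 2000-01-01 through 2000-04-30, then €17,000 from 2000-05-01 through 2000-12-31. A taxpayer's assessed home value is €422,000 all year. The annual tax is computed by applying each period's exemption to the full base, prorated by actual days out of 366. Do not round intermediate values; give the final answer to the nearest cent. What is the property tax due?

€10,381.57

2000-01-01 to 2000-04-30: 121 days, exemption €79,000 → (€422,000 − €79,000) × 2.7% × 121/366 = €3,061.6967
2000-05-01 to 2000-12-31: 245 days, exemption €17,000 → (€422,000 − €17,000) × 2.7% × 245/366 = €7,319.8770
Total = €10,381.5738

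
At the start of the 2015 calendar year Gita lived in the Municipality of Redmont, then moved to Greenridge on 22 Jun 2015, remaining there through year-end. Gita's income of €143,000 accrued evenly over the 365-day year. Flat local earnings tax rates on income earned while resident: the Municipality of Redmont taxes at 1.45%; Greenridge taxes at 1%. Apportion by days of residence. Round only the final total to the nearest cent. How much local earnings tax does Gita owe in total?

The Municipality of Redmont, 1 Jan – 21 Jun 2015: 172 days → €143,000 × 1.45% × 172/365 = €977.1014
Greenridge, 22 Jun – 31 Dec 2015: 193 days → €143,000 × 1% × 193/365 = €756.1370
Total = €1,733.2384

€1,733.24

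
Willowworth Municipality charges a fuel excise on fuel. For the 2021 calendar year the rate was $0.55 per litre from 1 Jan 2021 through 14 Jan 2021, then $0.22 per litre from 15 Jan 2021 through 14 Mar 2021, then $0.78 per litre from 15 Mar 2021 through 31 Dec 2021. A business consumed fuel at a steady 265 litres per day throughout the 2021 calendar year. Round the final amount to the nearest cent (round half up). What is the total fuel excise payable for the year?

1 Jan – 14 Jan 2021: 14 days × 265 litres/day = 3,710 litres at $0.55/litre → $2040.50
15 Jan – 14 Mar 2021: 59 days × 265 litres/day = 15,635 litres at $0.22/litre → $3439.70
15 Mar – 31 Dec 2021: 292 days × 265 litres/day = 77,380 litres at $0.78/litre → $60356.40

$65836.60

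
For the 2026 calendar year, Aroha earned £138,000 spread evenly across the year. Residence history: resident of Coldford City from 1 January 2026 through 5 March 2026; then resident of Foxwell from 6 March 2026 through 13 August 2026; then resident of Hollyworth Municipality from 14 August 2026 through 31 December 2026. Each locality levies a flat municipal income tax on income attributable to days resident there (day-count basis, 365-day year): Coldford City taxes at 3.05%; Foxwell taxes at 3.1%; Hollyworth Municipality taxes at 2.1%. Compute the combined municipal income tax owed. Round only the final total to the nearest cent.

Coldford City, 1 January – 5 March 2026: 64 days → £138,000 × 3.05% × 64/365 = £738.0164
Foxwell, 6 March – 13 August 2026: 161 days → £138,000 × 3.1% × 161/365 = £1,887.0082
Hollyworth Municipality, 14 August – 31 December 2026: 140 days → £138,000 × 2.1% × 140/365 = £1,111.5616
Total = £3,736.5863

£3,736.59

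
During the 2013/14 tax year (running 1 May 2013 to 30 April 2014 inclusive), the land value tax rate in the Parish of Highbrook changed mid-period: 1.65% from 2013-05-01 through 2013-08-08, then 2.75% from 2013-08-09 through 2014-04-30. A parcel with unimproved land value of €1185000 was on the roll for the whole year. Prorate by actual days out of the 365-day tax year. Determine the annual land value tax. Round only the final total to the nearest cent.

€29016.27

2013-05-01 to 2013-08-08: 100 days at 1.65% → €1185000 × 1.65% × 100/365 = €5356.8493
2013-08-09 to 2014-04-30: 265 days at 2.75% → €1185000 × 2.75% × 265/365 = €23659.4178
Total = €29016.2671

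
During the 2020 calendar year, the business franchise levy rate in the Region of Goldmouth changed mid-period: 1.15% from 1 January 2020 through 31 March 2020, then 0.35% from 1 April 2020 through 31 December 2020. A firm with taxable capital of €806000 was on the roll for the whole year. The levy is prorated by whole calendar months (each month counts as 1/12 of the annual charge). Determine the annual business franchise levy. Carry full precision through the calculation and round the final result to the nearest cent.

1 January – 31 March 2020: 3 months at 1.15% → €806000 × 1.15% × 3/12 = €2317.2500
1 April – 31 December 2020: 9 months at 0.35% → €806000 × 0.35% × 9/12 = €2115.7500
Total = €4433.0000

€4433.00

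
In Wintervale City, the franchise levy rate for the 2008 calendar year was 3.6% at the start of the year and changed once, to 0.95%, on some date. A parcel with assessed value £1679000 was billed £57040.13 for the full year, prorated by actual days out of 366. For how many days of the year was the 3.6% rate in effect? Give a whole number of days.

Let d = days at the first rate; then 366 − d days at the second rate.
£1679000 × [3.6%·d + 0.95%·(366−d)] / 366 = £57040.13
Solving gives d = 338, so the new rate took effect on December 4, 2008.

338 days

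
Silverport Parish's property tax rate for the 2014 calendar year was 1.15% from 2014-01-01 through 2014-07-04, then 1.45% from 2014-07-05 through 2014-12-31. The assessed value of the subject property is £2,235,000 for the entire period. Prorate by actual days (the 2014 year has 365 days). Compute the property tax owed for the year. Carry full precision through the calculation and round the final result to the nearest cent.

2014-01-01 to 2014-07-04: 185 days at 1.15% → £2,235,000 × 1.15% × 185/365 = £13,027.2945
2014-07-05 to 2014-12-31: 180 days at 1.45% → £2,235,000 × 1.45% × 180/365 = £15,981.7808
Total = £29,009.0753

£29,009.08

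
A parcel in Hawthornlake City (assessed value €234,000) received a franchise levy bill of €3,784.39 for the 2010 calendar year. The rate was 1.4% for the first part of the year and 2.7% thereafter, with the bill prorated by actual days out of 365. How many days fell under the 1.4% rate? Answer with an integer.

Let d = days at the first rate; then 365 − d days at the second rate.
€234,000 × [1.4%·d + 2.7%·(365−d)] / 365 = €3,784.39
Solving gives d = 304, so the new rate took effect on 1 Nov 2010.

304 days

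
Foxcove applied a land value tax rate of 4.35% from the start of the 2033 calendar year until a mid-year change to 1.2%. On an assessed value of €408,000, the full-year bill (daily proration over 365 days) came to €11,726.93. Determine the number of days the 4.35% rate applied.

Let d = days at the first rate; then 365 − d days at the second rate.
€408,000 × [4.35%·d + 1.2%·(365−d)] / 365 = €11,726.93
Solving gives d = 194, so the new rate took effect on 14 Jul 2033.

194 days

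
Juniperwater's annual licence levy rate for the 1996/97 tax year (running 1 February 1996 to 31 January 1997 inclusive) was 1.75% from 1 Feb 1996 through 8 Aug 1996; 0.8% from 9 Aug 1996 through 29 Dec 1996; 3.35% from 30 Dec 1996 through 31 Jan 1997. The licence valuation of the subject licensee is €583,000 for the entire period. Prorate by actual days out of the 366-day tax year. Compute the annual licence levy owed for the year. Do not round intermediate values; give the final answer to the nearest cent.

1 Feb – 8 Aug 1996: 190 days at 1.75% → €583,000 × 1.75% × 190/366 = €5,296.3798
9 Aug – 29 Dec 1996: 143 days at 0.8% → €583,000 × 0.8% × 143/366 = €1,822.2732
30 Dec 1996 – 31 Jan 1997: 33 days at 3.35% → €583,000 × 3.35% × 33/366 = €1,760.9467
Total = €8,879.5997

€8,879.60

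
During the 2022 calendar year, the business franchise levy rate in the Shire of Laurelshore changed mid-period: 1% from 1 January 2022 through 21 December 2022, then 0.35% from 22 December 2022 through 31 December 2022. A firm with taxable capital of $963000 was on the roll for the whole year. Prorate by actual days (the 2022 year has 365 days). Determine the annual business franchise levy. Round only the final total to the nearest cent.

1 January – 21 December 2022: 355 days at 1% → $963000 × 1% × 355/365 = $9366.1644
22 December – 31 December 2022: 10 days at 0.35% → $963000 × 0.35% × 10/365 = $92.3425
Total = $9458.5068

$9458.51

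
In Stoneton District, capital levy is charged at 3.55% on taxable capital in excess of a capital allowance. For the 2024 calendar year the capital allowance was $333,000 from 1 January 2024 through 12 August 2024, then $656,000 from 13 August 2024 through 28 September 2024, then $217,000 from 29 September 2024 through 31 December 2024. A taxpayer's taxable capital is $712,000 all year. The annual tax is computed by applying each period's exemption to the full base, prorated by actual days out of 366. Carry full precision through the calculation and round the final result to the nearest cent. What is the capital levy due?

1 January – 12 August 2024: 225 days, exemption $333,000 → ($712,000 − $333,000) × 3.55% × 225/366 = $8,271.2090
13 August – 28 September 2024: 47 days, exemption $656,000 → ($712,000 − $656,000) × 3.55% × 47/366 = $255.2896
29 September – 31 December 2024: 94 days, exemption $217,000 → ($712,000 − $217,000) × 3.55% × 94/366 = $4,513.1557
Total = $13,039.6544

$13,039.65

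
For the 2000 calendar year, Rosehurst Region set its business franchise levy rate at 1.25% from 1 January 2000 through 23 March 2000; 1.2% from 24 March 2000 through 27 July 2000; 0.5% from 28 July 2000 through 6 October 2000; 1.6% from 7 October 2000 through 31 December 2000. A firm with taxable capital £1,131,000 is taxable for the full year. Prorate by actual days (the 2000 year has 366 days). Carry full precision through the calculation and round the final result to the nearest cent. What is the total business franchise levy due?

1 January – 23 March 2000: 83 days at 1.25% → £1,131,000 × 1.25% × 83/366 = £3,206.0451
24 March – 27 July 2000: 126 days at 1.2% → £1,131,000 × 1.2% × 126/366 = £4,672.3279
28 July – 6 October 2000: 71 days at 0.5% → £1,131,000 × 0.5% × 71/366 = £1,097.0082
7 October – 31 December 2000: 86 days at 1.6% → £1,131,000 × 1.6% × 86/366 = £4,252.0656
Total = £13,227.4467

£13,227.45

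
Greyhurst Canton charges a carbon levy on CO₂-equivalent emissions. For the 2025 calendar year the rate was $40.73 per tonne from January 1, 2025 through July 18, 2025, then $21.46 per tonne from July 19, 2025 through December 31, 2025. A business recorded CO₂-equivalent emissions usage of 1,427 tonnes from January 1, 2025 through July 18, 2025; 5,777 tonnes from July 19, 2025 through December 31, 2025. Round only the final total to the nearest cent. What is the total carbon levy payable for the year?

January 1 – July 18, 2025: 1,427 tonnes at $40.73/tonne → $58,121.71
July 19 – December 31, 2025: 5,777 tonnes at $21.46/tonne → $123,974.42

$182,096.13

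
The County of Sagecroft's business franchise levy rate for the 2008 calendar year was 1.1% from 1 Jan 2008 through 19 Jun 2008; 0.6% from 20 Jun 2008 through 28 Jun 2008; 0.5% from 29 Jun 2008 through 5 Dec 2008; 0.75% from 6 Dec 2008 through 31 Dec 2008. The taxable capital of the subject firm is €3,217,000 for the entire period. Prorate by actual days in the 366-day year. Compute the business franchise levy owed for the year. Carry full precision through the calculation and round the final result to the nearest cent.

1 Jan – 19 Jun 2008: 171 days at 1.1% → €3,217,000 × 1.1% × 171/366 = €16,533.2705
20 Jun – 28 Jun 2008: 9 days at 0.6% → €3,217,000 × 0.6% × 9/366 = €474.6393
29 Jun – 5 Dec 2008: 160 days at 0.5% → €3,217,000 × 0.5% × 160/366 = €7,031.6940
6 Dec – 31 Dec 2008: 26 days at 0.75% → €3,217,000 × 0.75% × 26/366 = €1,713.9754
Total = €25,753.5792

€25,753.58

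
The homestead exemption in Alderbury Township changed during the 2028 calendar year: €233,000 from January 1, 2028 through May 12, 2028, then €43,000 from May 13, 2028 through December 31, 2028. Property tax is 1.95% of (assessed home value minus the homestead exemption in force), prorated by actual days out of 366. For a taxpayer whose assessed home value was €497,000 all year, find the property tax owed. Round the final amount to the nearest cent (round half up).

€7,506.65

January 1 – May 12, 2028: 133 days, exemption €233,000 → (€497,000 − €233,000) × 1.95% × 133/366 = €1,870.7213
May 13 – December 31, 2028: 233 days, exemption €43,000 → (€497,000 − €43,000) × 1.95% × 233/366 = €5,635.9262
Total = €7,506.6475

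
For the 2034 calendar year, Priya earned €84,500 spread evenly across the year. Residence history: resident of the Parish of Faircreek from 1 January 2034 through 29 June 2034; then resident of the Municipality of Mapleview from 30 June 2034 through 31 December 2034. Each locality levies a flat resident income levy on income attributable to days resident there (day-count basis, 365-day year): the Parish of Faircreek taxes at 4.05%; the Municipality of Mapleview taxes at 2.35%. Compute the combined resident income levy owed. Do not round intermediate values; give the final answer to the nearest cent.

The Parish of Faircreek, 1 January – 29 June 2034: 180 days → €84,500 × 4.05% × 180/365 = €1,687.6849
The Municipality of Mapleview, 30 June – 31 December 2034: 185 days → €84,500 × 2.35% × 185/365 = €1,006.4760
Total = €2,694.1610

€2,694.16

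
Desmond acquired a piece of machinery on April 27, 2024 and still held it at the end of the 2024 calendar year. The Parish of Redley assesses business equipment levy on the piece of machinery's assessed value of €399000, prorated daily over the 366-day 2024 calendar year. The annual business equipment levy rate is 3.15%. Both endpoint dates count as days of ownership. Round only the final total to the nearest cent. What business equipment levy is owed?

Days held (April 27 – December 31, 2024): 249 out of 366
Tax = €399000 × 3.15% × 249/366 = €8550.7008

€8550.70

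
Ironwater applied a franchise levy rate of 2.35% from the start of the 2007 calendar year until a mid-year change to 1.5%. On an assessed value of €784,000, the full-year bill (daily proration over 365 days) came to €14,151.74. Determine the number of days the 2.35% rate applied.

Let d = days at the first rate; then 365 − d days at the second rate.
€784,000 × [2.35%·d + 1.5%·(365−d)] / 365 = €14,151.74
Solving gives d = 131, so the new rate took effect on 12 May 2007.

131 days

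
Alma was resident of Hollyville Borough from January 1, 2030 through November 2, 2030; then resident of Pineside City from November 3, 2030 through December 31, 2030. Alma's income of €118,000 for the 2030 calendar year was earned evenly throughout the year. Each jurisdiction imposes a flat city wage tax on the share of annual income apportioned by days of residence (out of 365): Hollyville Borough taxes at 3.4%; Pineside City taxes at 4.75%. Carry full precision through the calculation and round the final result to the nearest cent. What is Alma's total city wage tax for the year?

€4,269.50

Hollyville Borough, January 1 – November 2, 2030: 306 days → €118,000 × 3.4% × 306/365 = €3,363.4849
Pineside City, November 3 – December 31, 2030: 59 days → €118,000 × 4.75% × 59/365 = €906.0137
Total = €4,269.4986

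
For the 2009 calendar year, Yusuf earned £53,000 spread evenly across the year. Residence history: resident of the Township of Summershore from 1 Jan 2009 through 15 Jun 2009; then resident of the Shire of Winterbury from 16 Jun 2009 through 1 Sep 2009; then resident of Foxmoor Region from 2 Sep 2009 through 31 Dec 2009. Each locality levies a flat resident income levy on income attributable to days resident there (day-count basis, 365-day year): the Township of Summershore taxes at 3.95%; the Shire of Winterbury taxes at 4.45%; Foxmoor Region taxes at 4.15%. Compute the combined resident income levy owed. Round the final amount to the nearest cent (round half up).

£2,185.27

The Township of Summershore, 1 Jan – 15 Jun 2009: 166 days → £53,000 × 3.95% × 166/365 = £952.1123
The Shire of Winterbury, 16 Jun – 1 Sep 2009: 78 days → £53,000 × 4.45% × 78/365 = £504.0082
Foxmoor Region, 2 Sep – 31 Dec 2009: 121 days → £53,000 × 4.15% × 121/365 = £729.1493
Total = £2,185.2699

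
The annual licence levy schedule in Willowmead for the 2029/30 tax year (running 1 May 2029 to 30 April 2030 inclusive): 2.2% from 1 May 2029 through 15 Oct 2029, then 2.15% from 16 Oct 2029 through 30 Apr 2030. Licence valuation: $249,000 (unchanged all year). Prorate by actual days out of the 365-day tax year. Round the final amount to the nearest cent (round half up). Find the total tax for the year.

1 May – 15 Oct 2029: 168 days at 2.2% → $249,000 × 2.2% × 168/365 = $2,521.3808
16 Oct 2029 – 30 Apr 2030: 197 days at 2.15% → $249,000 × 2.15% × 197/365 = $2,889.4233
Total = $5,410.8041

$5,410.80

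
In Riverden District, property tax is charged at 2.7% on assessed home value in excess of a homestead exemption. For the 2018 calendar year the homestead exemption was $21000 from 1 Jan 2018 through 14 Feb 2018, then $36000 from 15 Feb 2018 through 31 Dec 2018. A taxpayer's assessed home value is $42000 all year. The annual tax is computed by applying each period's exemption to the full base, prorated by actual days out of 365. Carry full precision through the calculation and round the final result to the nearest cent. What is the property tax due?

1 Jan – 14 Feb 2018: 45 days, exemption $21000 → ($42000 − $21000) × 2.7% × 45/365 = $69.9041
15 Feb – 31 Dec 2018: 320 days, exemption $36000 → ($42000 − $36000) × 2.7% × 320/365 = $142.0274
Total = $211.9315

$211.93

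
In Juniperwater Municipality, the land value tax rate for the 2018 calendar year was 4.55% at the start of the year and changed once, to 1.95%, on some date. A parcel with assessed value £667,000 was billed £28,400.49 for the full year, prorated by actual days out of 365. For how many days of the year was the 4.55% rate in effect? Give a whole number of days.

Let d = days at the first rate; then 365 − d days at the second rate.
£667,000 × [4.55%·d + 1.95%·(365−d)] / 365 = £28,400.49
Solving gives d = 324, so the new rate took effect on 21 Nov 2018.

324 days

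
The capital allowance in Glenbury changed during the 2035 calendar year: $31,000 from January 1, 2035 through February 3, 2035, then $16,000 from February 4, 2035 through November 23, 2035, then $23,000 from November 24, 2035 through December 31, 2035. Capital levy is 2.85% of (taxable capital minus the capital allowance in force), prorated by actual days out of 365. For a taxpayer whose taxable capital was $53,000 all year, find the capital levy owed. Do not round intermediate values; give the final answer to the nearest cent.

January 1 – February 3, 2035: 34 days, exemption $31,000 → ($53,000 − $31,000) × 2.85% × 34/365 = $58.4055
February 4 – November 23, 2035: 293 days, exemption $16,000 → ($53,000 − $16,000) × 2.85% × 293/365 = $846.4890
November 24 – December 31, 2035: 38 days, exemption $23,000 → ($53,000 − $23,000) × 2.85% × 38/365 = $89.0137
Total = $993.9082

$993.91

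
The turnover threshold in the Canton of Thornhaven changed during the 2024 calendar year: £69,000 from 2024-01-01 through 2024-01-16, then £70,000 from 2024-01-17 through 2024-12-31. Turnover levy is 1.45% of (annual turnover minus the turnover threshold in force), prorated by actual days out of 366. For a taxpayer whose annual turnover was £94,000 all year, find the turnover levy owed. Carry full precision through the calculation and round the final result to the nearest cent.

2024-01-01 to 2024-01-16: 16 days, exemption £69,000 → (£94,000 − £69,000) × 1.45% × 16/366 = £15.8470
2024-01-17 to 2024-12-31: 350 days, exemption £70,000 → (£94,000 − £70,000) × 1.45% × 350/366 = £332.7869
Total = £348.6339

£348.63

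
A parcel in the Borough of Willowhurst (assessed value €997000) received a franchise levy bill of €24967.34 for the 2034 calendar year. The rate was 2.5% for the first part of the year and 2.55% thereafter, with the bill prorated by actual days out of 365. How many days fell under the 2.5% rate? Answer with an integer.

Let d = days at the first rate; then 365 − d days at the second rate.
€997000 × [2.5%·d + 2.55%·(365−d)] / 365 = €24967.34
Solving gives d = 334, so the new rate took effect on December 1, 2034.

334 days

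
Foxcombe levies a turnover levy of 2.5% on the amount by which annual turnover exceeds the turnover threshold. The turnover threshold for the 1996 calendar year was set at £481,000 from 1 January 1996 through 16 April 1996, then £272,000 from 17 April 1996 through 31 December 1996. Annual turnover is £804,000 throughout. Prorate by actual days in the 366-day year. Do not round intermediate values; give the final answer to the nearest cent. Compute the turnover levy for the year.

1 January – 16 April 1996: 107 days, exemption £481,000 → (£804,000 − £481,000) × 2.5% × 107/366 = £2,360.7240
17 April – 31 December 1996: 259 days, exemption £272,000 → (£804,000 − £272,000) × 2.5% × 259/366 = £9,411.7486
Total = £11,772.4727

£11,772.47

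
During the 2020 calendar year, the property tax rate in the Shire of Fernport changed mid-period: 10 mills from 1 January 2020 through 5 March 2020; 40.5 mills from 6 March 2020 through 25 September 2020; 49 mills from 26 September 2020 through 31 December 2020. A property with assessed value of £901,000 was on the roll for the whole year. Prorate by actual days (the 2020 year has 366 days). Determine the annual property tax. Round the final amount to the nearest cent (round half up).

£33,639.80

1 January – 5 March 2020: 65 days at 10 mills → £901,000 × 1% × 65/366 = £1,600.1366
6 March – 25 September 2020: 204 days at 40.5 mills → £901,000 × 4.05% × 204/366 = £20,338.9672
26 September – 31 December 2020: 97 days at 49 mills → £901,000 × 4.9% × 97/366 = £11,700.6913
Total = £33,639.7951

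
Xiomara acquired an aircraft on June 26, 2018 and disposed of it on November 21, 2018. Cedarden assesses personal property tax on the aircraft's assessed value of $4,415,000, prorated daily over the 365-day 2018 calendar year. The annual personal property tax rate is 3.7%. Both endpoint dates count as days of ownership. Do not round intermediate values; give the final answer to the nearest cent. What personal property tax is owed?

$66,684.64

Days held (June 26 – November 21, 2018): 149 out of 365
Tax = $4,415,000 × 3.7% × 149/365 = $66,684.6438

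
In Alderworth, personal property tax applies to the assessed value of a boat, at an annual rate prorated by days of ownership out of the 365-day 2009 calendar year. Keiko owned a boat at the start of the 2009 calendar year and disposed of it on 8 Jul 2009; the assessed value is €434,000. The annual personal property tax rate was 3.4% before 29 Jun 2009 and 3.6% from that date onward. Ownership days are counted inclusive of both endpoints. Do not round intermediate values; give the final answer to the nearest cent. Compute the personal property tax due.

€7,664.56

1 Jan – 28 Jun 2009: 179 days at 3.4% → €434,000 × 3.4% × 179/365 = €7,236.5041
29 Jun – 8 Jul 2009: 10 days at 3.6% → €434,000 × 3.6% × 10/365 = €428.0548
Total = €7,664.5589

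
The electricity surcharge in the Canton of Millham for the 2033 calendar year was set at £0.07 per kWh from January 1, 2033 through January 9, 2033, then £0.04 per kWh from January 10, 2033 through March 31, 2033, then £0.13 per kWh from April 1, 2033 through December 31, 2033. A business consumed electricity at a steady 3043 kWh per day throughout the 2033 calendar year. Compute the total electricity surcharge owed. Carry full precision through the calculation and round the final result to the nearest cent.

January 1 – January 9, 2033: 9 days × 3043 kWh/day = 27,387 kWh at £0.07/kWh → £1917.09
January 10 – March 31, 2033: 81 days × 3043 kWh/day = 246,483 kWh at £0.04/kWh → £9859.32
April 1 – December 31, 2033: 275 days × 3043 kWh/day = 836,825 kWh at £0.13/kWh → £108787.25

£120563.66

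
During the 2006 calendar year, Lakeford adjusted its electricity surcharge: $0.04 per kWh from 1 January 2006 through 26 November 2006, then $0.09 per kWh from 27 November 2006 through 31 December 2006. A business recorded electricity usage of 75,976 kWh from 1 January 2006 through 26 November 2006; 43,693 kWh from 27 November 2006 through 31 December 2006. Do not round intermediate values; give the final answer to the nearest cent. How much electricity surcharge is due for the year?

$6,971.41

1 January – 26 November 2006: 75,976 kWh at $0.04/kWh → $3,039.04
27 November – 31 December 2006: 43,693 kWh at $0.09/kWh → $3,932.37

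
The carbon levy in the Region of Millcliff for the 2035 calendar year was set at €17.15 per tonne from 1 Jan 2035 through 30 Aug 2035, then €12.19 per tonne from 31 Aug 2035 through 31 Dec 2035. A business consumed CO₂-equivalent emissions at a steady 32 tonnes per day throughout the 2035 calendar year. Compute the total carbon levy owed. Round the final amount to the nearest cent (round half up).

1 Jan – 30 Aug 2035: 242 days × 32 tonnes/day = 7,744 tonnes at €17.15/tonne → €132,809.60
31 Aug – 31 Dec 2035: 123 days × 32 tonnes/day = 3,936 tonnes at €12.19/tonne → €47,979.84

€180,789.44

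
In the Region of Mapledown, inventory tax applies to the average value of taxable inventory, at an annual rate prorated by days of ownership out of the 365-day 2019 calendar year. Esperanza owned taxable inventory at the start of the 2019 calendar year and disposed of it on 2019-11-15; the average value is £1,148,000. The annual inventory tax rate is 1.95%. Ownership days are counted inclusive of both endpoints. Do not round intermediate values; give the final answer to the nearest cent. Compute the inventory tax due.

£19,564.75

Days held (2019-01-01 to 2019-11-15): 319 out of 365
Tax = £1,148,000 × 1.95% × 319/365 = £19,564.7507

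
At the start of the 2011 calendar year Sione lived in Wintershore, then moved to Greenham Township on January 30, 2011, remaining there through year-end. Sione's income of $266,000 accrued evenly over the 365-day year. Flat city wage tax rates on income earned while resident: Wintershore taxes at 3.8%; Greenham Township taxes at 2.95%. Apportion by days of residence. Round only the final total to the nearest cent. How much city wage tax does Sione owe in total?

$8,026.64

Wintershore, January 1 – January 29, 2011: 29 days → $266,000 × 3.8% × 29/365 = $803.1014
Greenham Township, January 30 – December 31, 2011: 336 days → $266,000 × 2.95% × 336/365 = $7,223.5397
Total = $8,026.6411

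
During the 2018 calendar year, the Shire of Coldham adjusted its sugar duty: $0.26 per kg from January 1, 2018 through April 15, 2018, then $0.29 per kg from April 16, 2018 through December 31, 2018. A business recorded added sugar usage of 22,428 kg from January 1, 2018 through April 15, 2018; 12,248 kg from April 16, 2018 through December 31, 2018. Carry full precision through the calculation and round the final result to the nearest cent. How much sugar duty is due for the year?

January 1 – April 15, 2018: 22,428 kg at $0.26/kg → $5831.28
April 16 – December 31, 2018: 12,248 kg at $0.29/kg → $3551.92

$9383.20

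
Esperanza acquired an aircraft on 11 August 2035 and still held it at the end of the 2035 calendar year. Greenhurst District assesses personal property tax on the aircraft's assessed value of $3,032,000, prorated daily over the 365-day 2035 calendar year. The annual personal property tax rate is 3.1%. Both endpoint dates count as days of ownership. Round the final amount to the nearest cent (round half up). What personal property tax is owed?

$36,824.26

Days held (11 August – 31 December 2035): 143 out of 365
Tax = $3,032,000 × 3.1% × 143/365 = $36,824.2630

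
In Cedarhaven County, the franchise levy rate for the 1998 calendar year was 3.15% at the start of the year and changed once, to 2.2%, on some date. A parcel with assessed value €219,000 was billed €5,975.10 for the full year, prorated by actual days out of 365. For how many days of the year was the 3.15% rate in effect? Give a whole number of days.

Let d = days at the first rate; then 365 − d days at the second rate.
€219,000 × [3.15%·d + 2.2%·(365−d)] / 365 = €5,975.10
Solving gives d = 203, so the new rate took effect on 23 Jul 1998.

203 days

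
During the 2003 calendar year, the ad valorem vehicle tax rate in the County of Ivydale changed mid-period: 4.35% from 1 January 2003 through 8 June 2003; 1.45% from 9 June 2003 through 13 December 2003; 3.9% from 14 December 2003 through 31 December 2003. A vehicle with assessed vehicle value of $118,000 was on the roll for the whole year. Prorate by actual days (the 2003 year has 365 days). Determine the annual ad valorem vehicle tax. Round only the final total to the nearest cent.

1 January – 8 June 2003: 159 days at 4.35% → $118,000 × 4.35% × 159/365 = $2,236.0192
9 June – 13 December 2003: 188 days at 1.45% → $118,000 × 1.45% × 188/365 = $881.2822
14 December – 31 December 2003: 18 days at 3.9% → $118,000 × 3.9% × 18/365 = $226.9479
Total = $3,344.2493

$3,344.25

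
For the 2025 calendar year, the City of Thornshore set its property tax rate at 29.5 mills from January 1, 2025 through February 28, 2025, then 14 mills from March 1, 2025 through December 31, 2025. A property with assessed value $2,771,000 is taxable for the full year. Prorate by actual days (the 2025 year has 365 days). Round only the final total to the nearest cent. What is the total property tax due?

January 1 – February 28, 2025: 59 days at 29.5 mills → $2,771,000 × 2.95% × 59/365 = $13,213.4945
March 1 – December 31, 2025: 306 days at 14 mills → $2,771,000 × 1.4% × 306/365 = $32,523.1890
Total = $45,736.6836

$45,736.68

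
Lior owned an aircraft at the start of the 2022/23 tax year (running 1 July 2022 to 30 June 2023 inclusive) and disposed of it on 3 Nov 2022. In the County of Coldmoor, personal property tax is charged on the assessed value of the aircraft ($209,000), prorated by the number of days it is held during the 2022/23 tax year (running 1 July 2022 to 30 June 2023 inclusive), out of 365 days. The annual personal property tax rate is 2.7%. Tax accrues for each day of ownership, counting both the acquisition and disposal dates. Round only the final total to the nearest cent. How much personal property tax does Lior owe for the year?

Days held (1 Jul – 3 Nov 2022): 126 out of 365
Tax = $209,000 × 2.7% × 126/365 = $1,947.9945

$1,947.99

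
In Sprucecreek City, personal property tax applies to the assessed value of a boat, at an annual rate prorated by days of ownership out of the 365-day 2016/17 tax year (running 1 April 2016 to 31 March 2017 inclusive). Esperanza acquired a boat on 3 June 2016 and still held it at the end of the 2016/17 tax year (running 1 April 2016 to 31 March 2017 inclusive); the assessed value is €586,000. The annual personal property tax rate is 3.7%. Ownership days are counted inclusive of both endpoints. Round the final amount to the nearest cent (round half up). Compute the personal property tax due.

Days held (3 June 2016 – 31 March 2017): 302 out of 365
Tax = €586,000 × 3.7% × 302/365 = €17,939.6274

€17,939.63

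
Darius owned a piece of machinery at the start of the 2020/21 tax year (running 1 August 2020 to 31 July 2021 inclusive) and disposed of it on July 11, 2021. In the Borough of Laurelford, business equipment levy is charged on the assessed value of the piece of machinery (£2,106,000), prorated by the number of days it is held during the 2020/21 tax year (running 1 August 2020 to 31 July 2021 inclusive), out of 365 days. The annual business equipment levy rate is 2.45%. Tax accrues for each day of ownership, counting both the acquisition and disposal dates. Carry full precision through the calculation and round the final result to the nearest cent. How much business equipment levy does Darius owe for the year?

£48,769.77

Days held (August 1, 2020 – July 11, 2021): 345 out of 365
Tax = £2,106,000 × 2.45% × 345/365 = £48,769.7671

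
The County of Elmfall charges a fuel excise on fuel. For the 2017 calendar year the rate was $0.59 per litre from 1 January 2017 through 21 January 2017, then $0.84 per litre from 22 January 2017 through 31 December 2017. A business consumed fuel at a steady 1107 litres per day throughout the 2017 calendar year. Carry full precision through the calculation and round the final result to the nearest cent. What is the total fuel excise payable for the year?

1 January – 21 January 2017: 21 days × 1107 litres/day = 23,247 litres at $0.59/litre → $13,715.73
22 January – 31 December 2017: 344 days × 1107 litres/day = 380,808 litres at $0.84/litre → $319,878.72

$333,594.45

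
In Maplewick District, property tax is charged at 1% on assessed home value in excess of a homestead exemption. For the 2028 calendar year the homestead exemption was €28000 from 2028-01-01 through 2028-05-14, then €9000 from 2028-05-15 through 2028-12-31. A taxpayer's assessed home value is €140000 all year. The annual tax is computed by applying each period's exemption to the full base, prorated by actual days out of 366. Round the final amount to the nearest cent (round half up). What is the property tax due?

€1239.92

2028-01-01 to 2028-05-14: 135 days, exemption €28000 → (€140000 − €28000) × 1% × 135/366 = €413.1148
2028-05-15 to 2028-12-31: 231 days, exemption €9000 → (€140000 − €9000) × 1% × 231/366 = €826.8033
Total = €1239.9180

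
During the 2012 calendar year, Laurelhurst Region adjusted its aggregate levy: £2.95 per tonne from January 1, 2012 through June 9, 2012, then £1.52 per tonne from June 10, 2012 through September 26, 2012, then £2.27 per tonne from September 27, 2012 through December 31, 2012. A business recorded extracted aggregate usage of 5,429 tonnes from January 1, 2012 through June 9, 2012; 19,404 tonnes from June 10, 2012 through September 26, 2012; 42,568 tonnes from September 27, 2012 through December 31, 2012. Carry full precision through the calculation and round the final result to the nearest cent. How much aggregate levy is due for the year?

January 1 – June 9, 2012: 5,429 tonnes at £2.95/tonne → £16,015.55
June 10 – September 26, 2012: 19,404 tonnes at £1.52/tonne → £29,494.08
September 27 – December 31, 2012: 42,568 tonnes at £2.27/tonne → £96,629.36

£142,138.99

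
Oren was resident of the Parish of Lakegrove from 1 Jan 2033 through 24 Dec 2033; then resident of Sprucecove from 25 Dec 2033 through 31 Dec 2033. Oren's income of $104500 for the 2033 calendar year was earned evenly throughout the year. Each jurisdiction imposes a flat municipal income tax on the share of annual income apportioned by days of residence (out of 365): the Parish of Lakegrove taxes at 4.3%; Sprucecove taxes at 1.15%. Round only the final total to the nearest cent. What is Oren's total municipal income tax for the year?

The Parish of Lakegrove, 1 Jan – 24 Dec 2033: 358 days → $104500 × 4.3% × 358/365 = $4407.3233
Sprucecove, 25 Dec – 31 Dec 2033: 7 days → $104500 × 1.15% × 7/365 = $23.0473
Total = $4430.3705

$4430.37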